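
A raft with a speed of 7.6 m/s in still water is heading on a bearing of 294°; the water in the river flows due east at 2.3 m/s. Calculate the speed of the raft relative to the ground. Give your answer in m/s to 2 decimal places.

Taking east as x and north as y: velocity relative to the water = (-6.943, 3.091) m/s; the water relative to ground = (2.300, 0.000) m/s.
Velocity relative to ground = (-6.943, 3.091) + (2.300, 0.000) = (-4.643, 3.091) m/s.
Speed = |(-4.643, 3.091)| = 5.578 m/s.

5.58 m/s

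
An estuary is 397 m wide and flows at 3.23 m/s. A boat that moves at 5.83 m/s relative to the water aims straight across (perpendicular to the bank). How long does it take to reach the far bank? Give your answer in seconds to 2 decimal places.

The component of the boat's velocity perpendicular to the bank is 5.83 m/s.
Only the cross-stream component determines the crossing time; the current contributes nothing perpendicular to the bank.
Time = 397 / 5.830 = 68.096 s.

68.10 s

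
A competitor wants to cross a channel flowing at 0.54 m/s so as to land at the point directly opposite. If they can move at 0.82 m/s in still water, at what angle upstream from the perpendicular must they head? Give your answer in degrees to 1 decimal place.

To cancel the current, the upstream component of the competitor's velocity must equal the flow: 0.82 sin θ = 0.54.
sin θ = 0.54 / 0.82 = 0.6585.
θ = arcsin(0.6585) = 41.188°.

41.2°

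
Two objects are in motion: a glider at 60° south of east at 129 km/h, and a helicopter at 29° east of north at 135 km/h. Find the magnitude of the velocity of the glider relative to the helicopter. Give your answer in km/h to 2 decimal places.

Taking east as x and north as y: glider velocity = (64.500, -111.717) km/h; helicopter velocity = (65.449, 118.074) km/h.
Velocity of glider relative to helicopter = (64.500, -111.717) − (65.449, 118.074) = (-0.949, -229.791) km/h.
Magnitude = |(-0.949, -229.791)| = 229.793 km/h.

229.79 km/h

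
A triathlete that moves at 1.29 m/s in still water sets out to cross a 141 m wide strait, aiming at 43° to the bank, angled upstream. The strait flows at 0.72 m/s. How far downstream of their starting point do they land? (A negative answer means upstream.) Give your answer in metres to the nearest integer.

Perpendicular speed = 0.880 m/s; crossing time = 141 / 0.880 = 160.268 s.
Net downstream speed = -0.223 m/s.
Drift = -0.223 × 160.268 = -35.811 m (upstream).

-36 m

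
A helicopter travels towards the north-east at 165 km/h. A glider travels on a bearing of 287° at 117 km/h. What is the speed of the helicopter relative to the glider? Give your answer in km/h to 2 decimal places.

Taking east as x and north as y: helicopter velocity = (116.673, 116.673) km/h; glider velocity = (-111.888, 34.207) km/h.
Velocity of helicopter relative to glider = (116.673, 116.673) − (-111.888, 34.207) = (228.560, 82.465) km/h.
Magnitude = |(228.560, 82.465)| = 242.982 km/h.

242.98 km/h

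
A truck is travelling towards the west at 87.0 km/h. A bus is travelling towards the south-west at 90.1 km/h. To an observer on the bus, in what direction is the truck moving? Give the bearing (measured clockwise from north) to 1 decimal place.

339.9°

Taking east as x and north as y: truck velocity = (-87.000, 0.000) km/h; bus velocity = (-63.710, -63.710) km/h.
Velocity of truck relative to bus = (-87.000, 0.000) − (-63.710, -63.710) = (-23.290, 63.710) km/h.
Bearing = atan2(-23.29, 63.71) = 339.92° clockwise from north.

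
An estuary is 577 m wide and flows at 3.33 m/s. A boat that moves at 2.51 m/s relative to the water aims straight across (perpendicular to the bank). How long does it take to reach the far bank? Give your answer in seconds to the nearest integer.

The component of the boat's velocity perpendicular to the bank is 2.51 m/s.
The flow acts along the bank and has no component across it.
Time = 577 / 2.510 = 229.880 s.

230 s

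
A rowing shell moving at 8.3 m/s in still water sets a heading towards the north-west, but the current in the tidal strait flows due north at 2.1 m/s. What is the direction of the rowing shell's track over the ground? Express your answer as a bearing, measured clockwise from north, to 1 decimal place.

Taking east as x and north as y: velocity relative to the water = (-5.869, 5.869) m/s; the water relative to ground = (0.000, 2.100) m/s.
Velocity relative to ground = (-5.869, 5.869) + (0.000, 2.100) = (-5.869, 7.969) m/s.
Bearing = atan2(-5.87, 7.97) = 323.63° clockwise from north.

323.6°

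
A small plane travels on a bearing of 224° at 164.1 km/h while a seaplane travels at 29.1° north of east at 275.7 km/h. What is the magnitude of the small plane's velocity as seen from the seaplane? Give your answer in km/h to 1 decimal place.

Taking east as x and north as y: small plane velocity = (-113.993, -118.044) km/h; seaplane velocity = (240.899, 134.083) km/h.
Velocity of small plane relative to seaplane = (-113.993, -118.044) − (240.899, 134.083) = (-354.892, -252.126) km/h.
Magnitude = |(-354.892, -252.126)| = 435.335 km/h.

435.3 km/h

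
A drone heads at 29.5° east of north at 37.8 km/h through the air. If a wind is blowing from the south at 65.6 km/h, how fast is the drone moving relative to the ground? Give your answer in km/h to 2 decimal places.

Taking east as x and north as y: velocity relative to the air = (18.614, 32.899) km/h; the air relative to ground = (0.000, 65.600) km/h.
Velocity relative to ground = (18.614, 32.899) + (0.000, 65.600) = (18.614, 98.499) km/h.
Speed = |(18.614, 98.499)| = 100.243 km/h.

100.24 km/h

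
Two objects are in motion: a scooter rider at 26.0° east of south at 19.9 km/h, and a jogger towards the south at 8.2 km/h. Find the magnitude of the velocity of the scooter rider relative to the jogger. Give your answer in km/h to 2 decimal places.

13.04 km/h

Taking east as x and north as y: scooter rider velocity = (8.724, -17.886) km/h; jogger velocity = (0.000, -8.200) km/h.
Velocity of scooter rider relative to jogger = (8.724, -17.886) − (0.000, -8.200) = (8.724, -9.686) km/h.
Magnitude = |(8.724, -9.686)| = 13.035 km/h.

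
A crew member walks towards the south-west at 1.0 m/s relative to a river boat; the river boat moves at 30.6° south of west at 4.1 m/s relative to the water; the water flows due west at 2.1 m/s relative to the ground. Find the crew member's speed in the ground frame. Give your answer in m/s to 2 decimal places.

In east/north components (m/s): crew member relative to river boat = (-0.707, -0.707); river boat relative to water = (-3.529, -2.087); water relative to ground = (-2.100, 0.000).
Sum = (-6.336, -2.794) m/s.
Speed = |(-6.336, -2.794)| = 6.925 m/s.

6.92 m/s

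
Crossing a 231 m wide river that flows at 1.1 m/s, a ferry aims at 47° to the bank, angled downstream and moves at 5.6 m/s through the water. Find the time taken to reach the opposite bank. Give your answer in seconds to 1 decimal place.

56.4 s

The component of the ferry's velocity perpendicular to the bank is 5.6 × sin 47° = 4.096 m/s.
The flow acts along the bank and has no component across it.
Time = 231 / 4.096 = 56.402 s.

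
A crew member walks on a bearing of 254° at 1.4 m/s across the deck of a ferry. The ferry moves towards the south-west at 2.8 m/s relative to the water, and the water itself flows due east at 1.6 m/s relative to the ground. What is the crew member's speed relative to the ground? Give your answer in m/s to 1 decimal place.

In east/north components (m/s): crew member relative to ferry = (-1.346, -0.386); ferry relative to water = (-1.980, -1.980); water relative to ground = (1.600, 0.000).
Sum = (-1.726, -2.366) m/s.
Speed = |(-1.726, -2.366)| = 2.928 m/s.

2.9 m/s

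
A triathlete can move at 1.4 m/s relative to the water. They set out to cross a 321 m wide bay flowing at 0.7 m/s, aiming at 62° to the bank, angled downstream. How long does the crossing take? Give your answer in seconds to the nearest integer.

260 s

The component of the triathlete's velocity perpendicular to the bank is 1.4 × sin 62° = 1.236 m/s.
The current is parallel to the bank, so it does not affect the crossing time.
Time = 321 / 1.236 = 259.682 s.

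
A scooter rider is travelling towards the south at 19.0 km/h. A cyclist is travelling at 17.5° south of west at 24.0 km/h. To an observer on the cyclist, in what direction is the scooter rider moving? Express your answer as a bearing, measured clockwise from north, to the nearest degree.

Taking east as x and north as y: scooter rider velocity = (0.000, -19.000) km/h; cyclist velocity = (-22.889, -7.217) km/h.
Velocity of scooter rider relative to cyclist = (0.000, -19.000) − (-22.889, -7.217) = (22.889, -11.783) km/h.
Bearing = atan2(22.89, -11.78) = 117.24° clockwise from north.

117°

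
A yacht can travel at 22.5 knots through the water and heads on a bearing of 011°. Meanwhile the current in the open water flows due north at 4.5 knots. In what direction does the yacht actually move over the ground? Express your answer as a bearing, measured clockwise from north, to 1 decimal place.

Taking east as x and north as y: velocity relative to the water = (4.293, 22.087) knots; the water relative to ground = (0.000, 4.500) knots.
Velocity relative to ground = (4.293, 22.087) + (0.000, 4.500) = (4.293, 26.587) knots.
Bearing = atan2(4.29, 26.59) = 9.17° clockwise from north.

009.2°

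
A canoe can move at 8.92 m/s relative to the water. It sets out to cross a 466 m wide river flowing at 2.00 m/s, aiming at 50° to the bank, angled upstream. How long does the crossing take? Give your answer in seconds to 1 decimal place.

The component of the canoe's velocity perpendicular to the bank is 8.92 × sin 50° = 6.833 m/s.
Only the cross-stream component determines the crossing time; the current contributes nothing perpendicular to the bank.
Time = 466 / 6.833 = 68.197 s.

68.2 s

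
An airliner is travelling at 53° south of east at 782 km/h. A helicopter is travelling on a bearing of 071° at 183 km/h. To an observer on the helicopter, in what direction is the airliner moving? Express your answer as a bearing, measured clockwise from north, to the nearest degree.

156°

Taking east as x and north as y: airliner velocity = (470.619, -624.533) km/h; helicopter velocity = (173.030, 59.579) km/h.
Velocity of airliner relative to helicopter = (470.619, -624.533) − (173.030, 59.579) = (297.589, -684.112) km/h.
Bearing = atan2(297.59, -684.11) = 156.49° clockwise from north.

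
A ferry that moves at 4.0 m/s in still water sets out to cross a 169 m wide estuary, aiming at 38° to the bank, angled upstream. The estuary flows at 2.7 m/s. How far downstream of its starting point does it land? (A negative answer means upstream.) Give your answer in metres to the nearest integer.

-31 m

Perpendicular speed = 2.463 m/s; crossing time = 169 / 2.463 = 68.625 s.
Net downstream speed = -0.452 m/s.
Drift = -0.452 × 68.625 = -31.022 m (upstream).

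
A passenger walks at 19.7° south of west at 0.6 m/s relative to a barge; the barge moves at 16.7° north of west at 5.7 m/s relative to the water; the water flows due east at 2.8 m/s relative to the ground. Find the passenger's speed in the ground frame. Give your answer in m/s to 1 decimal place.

In east/north components (m/s): passenger relative to barge = (-0.565, -0.202); barge relative to water = (-5.460, 1.638); water relative to ground = (2.800, 0.000).
Sum = (-3.224, 1.436) m/s.
Speed = |(-3.224, 1.436)| = 3.530 m/s.

3.5 m/s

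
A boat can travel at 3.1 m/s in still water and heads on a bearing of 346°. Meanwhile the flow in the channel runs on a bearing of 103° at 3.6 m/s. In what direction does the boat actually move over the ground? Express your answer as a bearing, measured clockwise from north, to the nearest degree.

Taking east as x and north as y: velocity relative to the water = (-0.750, 3.008) m/s; the water relative to ground = (3.508, -0.810) m/s.
Velocity relative to ground = (-0.750, 3.008) + (3.508, -0.810) = (2.758, 2.198) m/s.
Bearing = atan2(2.76, 2.20) = 51.44° clockwise from north.

051°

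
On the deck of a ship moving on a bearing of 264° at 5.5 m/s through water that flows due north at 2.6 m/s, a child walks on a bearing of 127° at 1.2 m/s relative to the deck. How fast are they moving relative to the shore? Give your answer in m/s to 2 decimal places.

4.70 m/s

In east/north components (m/s): child relative to ship = (0.958, -0.722); ship relative to water = (-5.470, -0.575); water relative to ground = (0.000, 2.600).
Sum = (-4.512, 1.303) m/s.
Speed = |(-4.512, 1.303)| = 4.696 m/s.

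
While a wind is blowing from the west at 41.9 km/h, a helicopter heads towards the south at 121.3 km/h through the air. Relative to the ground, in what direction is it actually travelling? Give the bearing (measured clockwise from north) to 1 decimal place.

Taking east as x and north as y: velocity relative to the air = (0.000, -121.300) km/h; the air relative to ground = (41.900, 0.000) km/h.
Velocity relative to ground = (0.000, -121.300) + (41.900, 0.000) = (41.900, -121.300) km/h.
Bearing = atan2(41.90, -121.30) = 160.94° clockwise from north.

160.9°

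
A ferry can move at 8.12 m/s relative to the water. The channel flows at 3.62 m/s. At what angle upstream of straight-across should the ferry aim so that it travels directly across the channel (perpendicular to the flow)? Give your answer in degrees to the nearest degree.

To cancel the current, the upstream component of the ferry's velocity must equal the flow: 8.12 sin θ = 3.62.
sin θ = 3.62 / 8.12 = 0.4458.
θ = arcsin(0.4458) = 26.475°.

26°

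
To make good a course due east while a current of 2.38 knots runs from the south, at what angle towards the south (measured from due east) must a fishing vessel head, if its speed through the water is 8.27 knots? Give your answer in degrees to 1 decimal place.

The current pushes perpendicular to the desired track; the heading must have a component into the current equal to 2.38 knots: 8.27 sin θ = 2.38.
sin θ = 0.2878, so θ = 16.726°.

16.7°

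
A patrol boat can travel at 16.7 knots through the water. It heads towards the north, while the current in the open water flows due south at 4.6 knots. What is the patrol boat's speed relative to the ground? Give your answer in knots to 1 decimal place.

12.1 knots

Taking east as x and north as y: velocity relative to the water = (0.000, 16.700) knots; the water relative to ground = (0.000, -4.600) knots.
Velocity relative to ground = (0.000, 16.700) + (0.000, -4.600) = (0.000, 12.100) knots.
Speed = |(0.000, 12.100)| = 12.100 knots.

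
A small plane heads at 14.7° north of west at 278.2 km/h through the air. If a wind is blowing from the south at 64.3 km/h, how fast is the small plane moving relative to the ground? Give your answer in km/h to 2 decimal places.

Taking east as x and north as y: velocity relative to the air = (-269.094, 70.595) km/h; the air relative to ground = (0.000, 64.300) km/h.
Velocity relative to ground = (-269.094, 70.595) + (0.000, 64.300) = (-269.094, 134.895) km/h.
Speed = |(-269.094, 134.895)| = 301.012 km/h.

301.01 km/h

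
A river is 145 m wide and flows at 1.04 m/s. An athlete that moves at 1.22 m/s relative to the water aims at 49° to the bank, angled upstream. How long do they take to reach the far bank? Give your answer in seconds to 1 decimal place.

The component of the athlete's velocity perpendicular to the bank is 1.22 × sin 49° = 0.921 m/s.
The current is parallel to the bank, so it does not affect the crossing time.
Time = 145 / 0.921 = 157.481 s.

157.5 s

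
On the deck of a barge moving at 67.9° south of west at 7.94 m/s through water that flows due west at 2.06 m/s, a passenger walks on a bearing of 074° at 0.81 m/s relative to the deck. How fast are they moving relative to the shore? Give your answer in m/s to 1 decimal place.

In east/north components (m/s): passenger relative to barge = (0.779, 0.223); barge relative to water = (-2.987, -7.357); water relative to ground = (-2.060, 0.000).
Sum = (-4.269, -7.133) m/s.
Speed = |(-4.269, -7.133)| = 8.313 m/s.

8.3 m/s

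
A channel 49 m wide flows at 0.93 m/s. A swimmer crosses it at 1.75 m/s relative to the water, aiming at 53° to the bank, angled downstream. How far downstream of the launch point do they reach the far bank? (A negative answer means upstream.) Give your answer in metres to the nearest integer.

Perpendicular speed = 1.398 m/s; crossing time = 49 / 1.398 = 35.060 s.
Net downstream speed = 1.983 m/s.
Drift = 1.983 × 35.060 = 69.530 m (downstream).

70 m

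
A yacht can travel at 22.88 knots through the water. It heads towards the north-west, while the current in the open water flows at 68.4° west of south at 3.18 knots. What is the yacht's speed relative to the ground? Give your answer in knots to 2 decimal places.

24.32 knots

Taking east as x and north as y: velocity relative to the water = (-16.179, 16.179) knots; the water relative to ground = (-2.957, -1.171) knots.
Velocity relative to ground = (-16.179, 16.179) + (-2.957, -1.171) = (-19.135, 15.008) knots.
Speed = |(-19.135, 15.008)| = 24.319 knots.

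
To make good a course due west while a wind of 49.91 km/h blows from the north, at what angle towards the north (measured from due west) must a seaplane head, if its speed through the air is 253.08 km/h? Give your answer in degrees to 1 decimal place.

11.4°

The wind pushes perpendicular to the desired track; the heading must have a component into the wind equal to 49.91 km/h: 253.08 sin θ = 49.91.
sin θ = 0.1972, so θ = 11.374°.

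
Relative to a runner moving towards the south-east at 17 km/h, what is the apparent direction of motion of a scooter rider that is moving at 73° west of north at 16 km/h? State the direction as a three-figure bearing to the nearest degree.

301°

Taking east as x and north as y: scooter rider velocity = (-15.301, 4.678) km/h; runner velocity = (12.021, -12.021) km/h.
Velocity of scooter rider relative to runner = (-15.301, 4.678) − (12.021, -12.021) = (-27.322, 16.699) km/h.
Bearing = atan2(-27.32, 16.70) = 301.43° clockwise from north.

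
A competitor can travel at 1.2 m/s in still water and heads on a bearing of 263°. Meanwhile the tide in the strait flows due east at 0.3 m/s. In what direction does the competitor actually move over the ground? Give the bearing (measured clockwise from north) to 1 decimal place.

Taking east as x and north as y: velocity relative to the water = (-1.191, -0.146) m/s; the water relative to ground = (0.300, 0.000) m/s.
Velocity relative to ground = (-1.191, -0.146) + (0.300, 0.000) = (-0.891, -0.146) m/s.
Bearing = atan2(-0.89, -0.15) = 260.68° clockwise from north.

260.7°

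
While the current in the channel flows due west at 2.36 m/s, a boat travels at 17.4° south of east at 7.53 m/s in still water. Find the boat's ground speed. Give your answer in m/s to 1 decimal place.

Taking east as x and north as y: velocity relative to the water = (7.185, -2.252) m/s; the water relative to ground = (-2.360, 0.000) m/s.
Velocity relative to ground = (7.185, -2.252) + (-2.360, 0.000) = (4.825, -2.252) m/s.
Speed = |(4.825, -2.252)| = 5.325 m/s.

5.3 m/s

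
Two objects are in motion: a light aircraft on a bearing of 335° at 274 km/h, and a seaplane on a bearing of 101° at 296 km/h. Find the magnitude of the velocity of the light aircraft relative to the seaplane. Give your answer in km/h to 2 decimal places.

507.97 km/h

Taking east as x and north as y: light aircraft velocity = (-115.797, 248.328) km/h; seaplane velocity = (290.562, -56.479) km/h.
Velocity of light aircraft relative to seaplane = (-115.797, 248.328) − (290.562, -56.479) = (-406.359, 304.808) km/h.
Magnitude = |(-406.359, 304.808)| = 507.972 km/h.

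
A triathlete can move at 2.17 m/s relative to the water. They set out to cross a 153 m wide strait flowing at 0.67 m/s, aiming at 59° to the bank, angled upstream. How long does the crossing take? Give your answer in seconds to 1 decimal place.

The component of the triathlete's velocity perpendicular to the bank is 2.17 × sin 59° = 1.860 m/s.
The flow acts along the bank and has no component across it.
Time = 153 / 1.860 = 82.256 s.

82.3 s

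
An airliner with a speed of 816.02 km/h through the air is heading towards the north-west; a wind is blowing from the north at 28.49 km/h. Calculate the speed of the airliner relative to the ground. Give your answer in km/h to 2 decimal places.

796.13 km/h

Taking east as x and north as y: velocity relative to the air = (-577.013, 577.013) km/h; the air relative to ground = (0.000, -28.490) km/h.
Velocity relative to ground = (-577.013, 577.013) + (0.000, -28.490) = (-577.013, 548.523) km/h.
Speed = |(-577.013, 548.523)| = 796.129 km/h.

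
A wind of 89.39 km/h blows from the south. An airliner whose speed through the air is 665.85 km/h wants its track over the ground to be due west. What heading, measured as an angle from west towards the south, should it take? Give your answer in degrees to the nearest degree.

The wind pushes perpendicular to the desired track; the heading must have a component into the wind equal to 89.39 km/h: 665.85 sin θ = 89.39.
sin θ = 0.1342, so θ = 7.715°.

8°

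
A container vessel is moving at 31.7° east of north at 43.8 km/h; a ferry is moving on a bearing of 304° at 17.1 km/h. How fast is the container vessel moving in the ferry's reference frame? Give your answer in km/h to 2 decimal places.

Taking east as x and north as y: container vessel velocity = (23.016, 37.266) km/h; ferry velocity = (-14.177, 9.562) km/h.
Velocity of container vessel relative to ferry = (23.016, 37.266) − (-14.177, 9.562) = (37.192, 27.703) km/h.
Magnitude = |(37.192, 27.703)| = 46.376 km/h.

46.38 km/h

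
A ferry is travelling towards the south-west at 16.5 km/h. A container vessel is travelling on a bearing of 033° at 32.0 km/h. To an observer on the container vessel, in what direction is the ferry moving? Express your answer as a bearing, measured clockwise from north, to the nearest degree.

Taking east as x and north as y: ferry velocity = (-11.667, -11.667) km/h; container vessel velocity = (17.428, 26.837) km/h.
Velocity of ferry relative to container vessel = (-11.667, -11.667) − (17.428, 26.837) = (-29.096, -38.505) km/h.
Bearing = atan2(-29.10, -38.50) = 217.08° clockwise from north.

217°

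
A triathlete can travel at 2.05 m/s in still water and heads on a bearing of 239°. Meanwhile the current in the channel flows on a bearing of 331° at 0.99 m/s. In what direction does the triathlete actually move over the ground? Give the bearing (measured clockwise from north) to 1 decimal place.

265.1°

Taking east as x and north as y: velocity relative to the water = (-1.757, -1.056) m/s; the water relative to ground = (-0.480, 0.866) m/s.
Velocity relative to ground = (-1.757, -1.056) + (-0.480, 0.866) = (-2.237, -0.190) m/s.
Bearing = atan2(-2.24, -0.19) = 265.15° clockwise from north.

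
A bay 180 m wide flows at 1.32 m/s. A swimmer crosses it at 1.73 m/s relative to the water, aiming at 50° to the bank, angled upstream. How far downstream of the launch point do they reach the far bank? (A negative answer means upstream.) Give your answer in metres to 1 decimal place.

28.2 m

Perpendicular speed = 1.325 m/s; crossing time = 180 / 1.325 = 135.823 s.
Net downstream speed = 0.208 m/s.
Drift = 0.208 × 135.823 = 28.248 m (downstream).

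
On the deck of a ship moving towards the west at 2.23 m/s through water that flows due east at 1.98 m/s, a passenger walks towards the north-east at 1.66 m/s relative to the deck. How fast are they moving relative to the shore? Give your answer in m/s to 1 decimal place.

1.5 m/s

In east/north components (m/s): passenger relative to ship = (1.174, 1.174); ship relative to water = (-2.230, 0.000); water relative to ground = (1.980, 0.000).
Sum = (0.924, 1.174) m/s.
Speed = |(0.924, 1.174)| = 1.494 m/s.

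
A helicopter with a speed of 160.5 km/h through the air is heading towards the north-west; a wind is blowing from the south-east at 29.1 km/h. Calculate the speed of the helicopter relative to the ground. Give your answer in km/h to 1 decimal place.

Taking east as x and north as y: velocity relative to the air = (-113.491, 113.491) km/h; the air relative to ground = (-20.577, 20.577) km/h.
Velocity relative to ground = (-113.491, 113.491) + (-20.577, 20.577) = (-134.067, 134.067) km/h.
Speed = |(-134.067, 134.067)| = 189.600 km/h.

189.6 km/h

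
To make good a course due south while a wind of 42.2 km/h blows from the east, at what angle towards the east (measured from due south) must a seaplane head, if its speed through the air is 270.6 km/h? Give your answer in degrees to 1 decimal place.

9.0°

The wind pushes perpendicular to the desired track; the heading must have a component into the wind equal to 42.2 km/h: 270.6 sin θ = 42.2.
sin θ = 0.1559, so θ = 8.972°.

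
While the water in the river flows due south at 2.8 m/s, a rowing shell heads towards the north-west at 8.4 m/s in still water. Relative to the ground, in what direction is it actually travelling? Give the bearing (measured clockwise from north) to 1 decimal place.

Taking east as x and north as y: velocity relative to the water = (-5.940, 5.940) m/s; the water relative to ground = (0.000, -2.800) m/s.
Velocity relative to ground = (-5.940, 5.940) + (0.000, -2.800) = (-5.940, 3.140) m/s.
Bearing = atan2(-5.94, 3.14) = 297.86° clockwise from north.

297.9°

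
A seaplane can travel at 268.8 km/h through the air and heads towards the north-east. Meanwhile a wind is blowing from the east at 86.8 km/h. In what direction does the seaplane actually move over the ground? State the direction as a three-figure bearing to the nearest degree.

029°

Taking east as x and north as y: velocity relative to the air = (190.070, 190.070) km/h; the air relative to ground = (-86.800, 0.000) km/h.
Velocity relative to ground = (190.070, 190.070) + (-86.800, 0.000) = (103.270, 190.070) km/h.
Bearing = atan2(103.27, 190.07) = 28.52° clockwise from north.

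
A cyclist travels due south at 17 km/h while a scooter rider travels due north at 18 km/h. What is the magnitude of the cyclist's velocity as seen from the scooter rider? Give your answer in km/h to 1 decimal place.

Taking east as x and north as y: cyclist velocity = (0.000, -17.000) km/h; scooter rider velocity = (0.000, 18.000) km/h.
Velocity of cyclist relative to scooter rider = (0.000, -17.000) − (0.000, 18.000) = (0.000, -35.000) km/h.
Magnitude = |(0.000, -35.000)| = 35.000 km/h.

35.0 km/h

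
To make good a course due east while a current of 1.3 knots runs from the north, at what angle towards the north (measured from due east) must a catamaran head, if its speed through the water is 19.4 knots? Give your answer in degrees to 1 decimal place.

3.8°

The current pushes perpendicular to the desired track; the heading must have a component into the current equal to 1.3 knots: 19.4 sin θ = 1.3.
sin θ = 0.0670, so θ = 3.842°.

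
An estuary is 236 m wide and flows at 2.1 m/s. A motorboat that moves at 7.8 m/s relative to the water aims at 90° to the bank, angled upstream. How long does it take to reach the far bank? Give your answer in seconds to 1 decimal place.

30.3 s

The component of the motorboat's velocity perpendicular to the bank is 7.8 m/s.
Only the cross-stream component determines the crossing time; the current contributes nothing perpendicular to the bank.
Time = 236 / 7.800 = 30.256 s.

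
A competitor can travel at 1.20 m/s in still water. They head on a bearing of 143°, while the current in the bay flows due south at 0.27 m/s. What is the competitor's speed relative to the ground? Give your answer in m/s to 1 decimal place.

Taking east as x and north as y: velocity relative to the water = (0.722, -0.958) m/s; the water relative to ground = (0.000, -0.270) m/s.
Velocity relative to ground = (0.722, -0.958) + (0.000, -0.270) = (0.722, -1.228) m/s.
Speed = |(0.722, -1.228)| = 1.425 m/s.

1.4 m/s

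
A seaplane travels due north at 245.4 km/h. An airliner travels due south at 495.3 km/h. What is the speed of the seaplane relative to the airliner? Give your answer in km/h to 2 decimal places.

Taking east as x and north as y: seaplane velocity = (0.000, 245.400) km/h; airliner velocity = (0.000, -495.300) km/h.
Velocity of seaplane relative to airliner = (0.000, 245.400) − (0.000, -495.300) = (0.000, 740.700) km/h.
Magnitude = |(0.000, 740.700)| = 740.700 km/h.

740.70 km/h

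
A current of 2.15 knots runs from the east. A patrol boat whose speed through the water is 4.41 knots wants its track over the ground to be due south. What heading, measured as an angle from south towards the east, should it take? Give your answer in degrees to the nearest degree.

29°

The current pushes perpendicular to the desired track; the heading must have a component into the current equal to 2.15 knots: 4.41 sin θ = 2.15.
sin θ = 0.4875, so θ = 29.178°.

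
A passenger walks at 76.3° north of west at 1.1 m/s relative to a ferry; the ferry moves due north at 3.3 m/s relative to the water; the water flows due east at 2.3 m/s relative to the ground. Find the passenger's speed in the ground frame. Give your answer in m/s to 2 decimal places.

4.82 m/s

In east/north components (m/s): passenger relative to ferry = (-0.261, 1.069); ferry relative to water = (0.000, 3.300); water relative to ground = (2.300, 0.000).
Sum = (2.039, 4.369) m/s.
Speed = |(2.039, 4.369)| = 4.821 m/s.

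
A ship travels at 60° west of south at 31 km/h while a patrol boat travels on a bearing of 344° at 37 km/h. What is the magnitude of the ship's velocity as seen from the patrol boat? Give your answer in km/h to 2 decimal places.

Taking east as x and north as y: ship velocity = (-26.847, -15.500) km/h; patrol boat velocity = (-10.199, 35.567) km/h.
Velocity of ship relative to patrol boat = (-26.847, -15.500) − (-10.199, 35.567) = (-16.648, -51.067) km/h.
Magnitude = |(-16.648, -51.067)| = 53.712 km/h.

53.71 km/h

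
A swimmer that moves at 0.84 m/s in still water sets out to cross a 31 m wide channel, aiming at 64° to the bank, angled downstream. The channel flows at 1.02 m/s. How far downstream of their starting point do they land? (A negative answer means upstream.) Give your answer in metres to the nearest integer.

57 m

Perpendicular speed = 0.755 m/s; crossing time = 31 / 0.755 = 41.060 s.
Net downstream speed = 1.388 m/s.
Drift = 1.388 × 41.060 = 57.001 m (downstream).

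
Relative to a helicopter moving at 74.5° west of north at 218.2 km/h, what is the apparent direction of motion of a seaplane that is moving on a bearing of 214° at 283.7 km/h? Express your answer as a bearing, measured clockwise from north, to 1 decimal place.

Taking east as x and north as y: seaplane velocity = (-158.643, -235.198) km/h; helicopter velocity = (-210.264, 58.311) km/h.
Velocity of seaplane relative to helicopter = (-158.643, -235.198) − (-210.264, 58.311) = (51.621, -293.509) km/h.
Bearing = atan2(51.62, -293.51) = 170.03° clockwise from north.

170.0°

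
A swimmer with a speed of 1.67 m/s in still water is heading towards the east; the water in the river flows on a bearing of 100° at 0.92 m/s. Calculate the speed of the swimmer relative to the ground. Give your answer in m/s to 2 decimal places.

Taking east as x and north as y: velocity relative to the water = (1.670, 0.000) m/s; the water relative to ground = (0.906, -0.160) m/s.
Velocity relative to ground = (1.670, 0.000) + (0.906, -0.160) = (2.576, -0.160) m/s.
Speed = |(2.576, -0.160)| = 2.581 m/s.

2.58 m/s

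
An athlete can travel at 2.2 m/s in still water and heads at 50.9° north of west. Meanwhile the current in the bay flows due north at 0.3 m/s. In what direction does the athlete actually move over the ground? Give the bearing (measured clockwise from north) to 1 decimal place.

Taking east as x and north as y: velocity relative to the water = (-1.387, 1.707) m/s; the water relative to ground = (0.000, 0.300) m/s.
Velocity relative to ground = (-1.387, 1.707) + (0.000, 0.300) = (-1.387, 2.007) m/s.
Bearing = atan2(-1.39, 2.01) = 325.35° clockwise from north.

325.3°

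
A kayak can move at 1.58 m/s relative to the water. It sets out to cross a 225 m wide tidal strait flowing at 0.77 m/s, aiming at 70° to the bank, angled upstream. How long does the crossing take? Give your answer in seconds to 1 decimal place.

The component of the kayak's velocity perpendicular to the bank is 1.58 × sin 70° = 1.485 m/s.
The flow acts along the bank and has no component across it.
Time = 225 / 1.485 = 151.544 s.

151.5 s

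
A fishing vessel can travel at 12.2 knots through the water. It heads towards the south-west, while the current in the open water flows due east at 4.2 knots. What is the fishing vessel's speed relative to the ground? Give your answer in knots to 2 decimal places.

9.70 knots

Taking east as x and north as y: velocity relative to the water = (-8.627, -8.627) knots; the water relative to ground = (4.200, 0.000) knots.
Velocity relative to ground = (-8.627, -8.627) + (4.200, 0.000) = (-4.427, -8.627) knots.
Speed = |(-4.427, -8.627)| = 9.696 knots.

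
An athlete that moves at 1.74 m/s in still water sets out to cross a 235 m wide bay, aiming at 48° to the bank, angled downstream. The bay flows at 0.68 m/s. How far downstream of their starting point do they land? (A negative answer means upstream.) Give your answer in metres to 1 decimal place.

335.2 m

Perpendicular speed = 1.293 m/s; crossing time = 235 / 1.293 = 181.738 s.
Net downstream speed = 1.844 m/s.
Drift = 1.844 × 181.738 = 335.177 m (downstream).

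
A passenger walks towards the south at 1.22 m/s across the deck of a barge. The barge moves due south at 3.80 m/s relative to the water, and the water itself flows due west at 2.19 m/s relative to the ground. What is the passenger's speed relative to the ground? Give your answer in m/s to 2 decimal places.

5.48 m/s

In east/north components (m/s): passenger relative to barge = (0.000, -1.220); barge relative to water = (0.000, -3.800); water relative to ground = (-2.190, 0.000).
Sum = (-2.190, -5.020) m/s.
Speed = |(-2.190, -5.020)| = 5.477 m/s.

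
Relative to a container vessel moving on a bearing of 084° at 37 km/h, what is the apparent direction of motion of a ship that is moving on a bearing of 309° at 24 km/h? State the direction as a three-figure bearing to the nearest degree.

Taking east as x and north as y: ship velocity = (-18.652, 15.104) km/h; container vessel velocity = (36.797, 3.868) km/h.
Velocity of ship relative to container vessel = (-18.652, 15.104) − (36.797, 3.868) = (-55.449, 11.236) km/h.
Bearing = atan2(-55.45, 11.24) = 281.46° clockwise from north.

281°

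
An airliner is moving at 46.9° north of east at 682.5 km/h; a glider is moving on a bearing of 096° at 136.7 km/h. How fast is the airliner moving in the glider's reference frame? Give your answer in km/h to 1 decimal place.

Taking east as x and north as y: airliner velocity = (466.334, 498.336) km/h; glider velocity = (135.951, -14.289) km/h.
Velocity of airliner relative to glider = (466.334, 498.336) − (135.951, -14.289) = (330.383, 512.625) km/h.
Magnitude = |(330.383, 512.625)| = 609.867 km/h.

609.9 km/h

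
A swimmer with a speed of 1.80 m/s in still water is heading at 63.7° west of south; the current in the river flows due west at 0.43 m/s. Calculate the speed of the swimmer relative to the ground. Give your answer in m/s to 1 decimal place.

Taking east as x and north as y: velocity relative to the water = (-1.614, -0.798) m/s; the water relative to ground = (-0.430, 0.000) m/s.
Velocity relative to ground = (-1.614, -0.798) + (-0.430, 0.000) = (-2.044, -0.798) m/s.
Speed = |(-2.044, -0.798)| = 2.194 m/s.

2.2 m/s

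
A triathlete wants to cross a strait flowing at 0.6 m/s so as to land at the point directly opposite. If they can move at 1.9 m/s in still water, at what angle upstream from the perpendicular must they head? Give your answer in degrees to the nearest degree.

18°

To cancel the current, the upstream component of the triathlete's velocity must equal the flow: 1.9 sin θ = 0.6.
sin θ = 0.6 / 1.9 = 0.3158.
θ = arcsin(0.3158) = 18.408°.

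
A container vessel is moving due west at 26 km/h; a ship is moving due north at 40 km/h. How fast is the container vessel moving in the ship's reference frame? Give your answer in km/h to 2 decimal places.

47.71 km/h

Taking east as x and north as y: container vessel velocity = (-26.000, 0.000) km/h; ship velocity = (0.000, 40.000) km/h.
Velocity of container vessel relative to ship = (-26.000, 0.000) − (0.000, 40.000) = (-26.000, -40.000) km/h.
Magnitude = |(-26.000, -40.000)| = 47.707 km/h.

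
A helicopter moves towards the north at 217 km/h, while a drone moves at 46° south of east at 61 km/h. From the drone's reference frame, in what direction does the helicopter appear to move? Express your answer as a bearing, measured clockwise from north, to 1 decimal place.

350.8°

Taking east as x and north as y: helicopter velocity = (0.000, 217.000) km/h; drone velocity = (42.374, -43.880) km/h.
Velocity of helicopter relative to drone = (0.000, 217.000) − (42.374, -43.880) = (-42.374, 260.880) km/h.
Bearing = atan2(-42.37, 260.88) = 350.77° clockwise from north.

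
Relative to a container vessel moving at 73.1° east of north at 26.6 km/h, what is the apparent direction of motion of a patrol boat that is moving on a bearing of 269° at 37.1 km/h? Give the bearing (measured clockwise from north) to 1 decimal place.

Taking east as x and north as y: patrol boat velocity = (-37.094, -0.647) km/h; container vessel velocity = (25.451, 7.733) km/h.
Velocity of patrol boat relative to container vessel = (-37.094, -0.647) − (25.451, 7.733) = (-62.546, -8.380) km/h.
Bearing = atan2(-62.55, -8.38) = 262.37° clockwise from north.

262.4°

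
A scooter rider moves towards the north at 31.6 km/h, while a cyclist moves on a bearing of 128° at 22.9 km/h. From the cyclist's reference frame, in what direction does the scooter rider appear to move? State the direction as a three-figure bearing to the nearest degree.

338°

Taking east as x and north as y: scooter rider velocity = (0.000, 31.600) km/h; cyclist velocity = (18.045, -14.099) km/h.
Velocity of scooter rider relative to cyclist = (0.000, 31.600) − (18.045, -14.099) = (-18.045, 45.699) km/h.
Bearing = atan2(-18.05, 45.70) = 338.45° clockwise from north.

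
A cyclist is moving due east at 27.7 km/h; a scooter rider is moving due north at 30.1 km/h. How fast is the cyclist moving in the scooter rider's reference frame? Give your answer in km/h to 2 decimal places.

40.91 km/h

Taking east as x and north as y: cyclist velocity = (27.700, 0.000) km/h; scooter rider velocity = (0.000, 30.100) km/h.
Velocity of cyclist relative to scooter rider = (27.700, 0.000) − (0.000, 30.100) = (27.700, -30.100) km/h.
Magnitude = |(27.700, -30.100)| = 40.906 km/h.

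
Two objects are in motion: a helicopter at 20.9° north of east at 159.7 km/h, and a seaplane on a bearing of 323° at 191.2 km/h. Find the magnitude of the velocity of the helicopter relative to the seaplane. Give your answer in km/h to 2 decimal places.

281.06 km/h

Taking east as x and north as y: helicopter velocity = (149.192, 56.971) km/h; seaplane velocity = (-115.067, 152.699) km/h.
Velocity of helicopter relative to seaplane = (149.192, 56.971) − (-115.067, 152.699) = (264.259, -95.728) km/h.
Magnitude = |(264.259, -95.728)| = 281.064 km/h.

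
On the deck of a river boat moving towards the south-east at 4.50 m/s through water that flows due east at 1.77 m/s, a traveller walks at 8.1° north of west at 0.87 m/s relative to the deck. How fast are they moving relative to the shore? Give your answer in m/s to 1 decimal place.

In east/north components (m/s): traveller relative to river boat = (-0.861, 0.123); river boat relative to water = (3.182, -3.182); water relative to ground = (1.770, 0.000).
Sum = (4.091, -3.059) m/s.
Speed = |(4.091, -3.059)| = 5.108 m/s.

5.1 m/s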